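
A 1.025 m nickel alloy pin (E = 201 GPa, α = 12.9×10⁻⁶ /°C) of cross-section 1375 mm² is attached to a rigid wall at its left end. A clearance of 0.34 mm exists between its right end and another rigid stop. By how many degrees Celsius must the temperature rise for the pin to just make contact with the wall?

Contact occurs when the free expansion equals the gap: αΔT L = 0.34 mm.
So ΔT = g/(αL) = 0.34/(12.9×10⁻⁶ × 1025) = 25.71 °C.

ΔT ≈ 25.7 °C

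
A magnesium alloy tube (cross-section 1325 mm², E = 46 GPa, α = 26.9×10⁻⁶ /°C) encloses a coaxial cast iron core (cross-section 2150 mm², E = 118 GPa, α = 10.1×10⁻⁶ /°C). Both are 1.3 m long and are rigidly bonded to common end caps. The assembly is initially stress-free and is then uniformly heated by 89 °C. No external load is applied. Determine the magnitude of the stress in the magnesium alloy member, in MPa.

σ ≈ 55.5 MPa (compressive)

Equilibrium of a rigid end plate with no external load gives equal and opposite internal forces ±P in the two members. Since α_{magnesium alloy} > α_{cast iron}, heating drives the magnesium alloy into compression and the cast iron into tension.
Compatibility of the two members (thermal + elastic change equal): (α₁ − α₂)ΔT = P·[1/(A₁E₁) + 1/(A₂E₂)].
|α₁ − α₂|·ΔT = 16.8×10⁻⁶ × 89 = 0.001495.
1/(A₁E₁) + 1/(A₂E₂) = 1/(1325×46×10³) + 1/(2150×118×10³) = 2.035×10⁻⁸ N⁻¹.
So P = 0.001495 / 2.035×10⁻⁸ = 73.48 kN.
σ_{magnesium alloy} = P/A₁ = 73480/1325 = 55.46 MPa, compressive.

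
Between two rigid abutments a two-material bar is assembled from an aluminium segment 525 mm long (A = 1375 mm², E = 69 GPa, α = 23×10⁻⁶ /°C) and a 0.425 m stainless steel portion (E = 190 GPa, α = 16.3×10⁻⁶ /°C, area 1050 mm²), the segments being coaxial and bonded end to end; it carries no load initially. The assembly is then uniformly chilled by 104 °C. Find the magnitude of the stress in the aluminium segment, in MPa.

σ ≈ 188 MPa (tensile)

If the supports were absent, the total length change would be Σ αᵢΔT Lᵢ = 23×10⁻⁶×104×525 + 16.3×10⁻⁶×104×425 = 1.976 mm.
The rigid supports impose zero overall length change; the single axial force P common to all segments must satisfy P Σ Lᵢ/(AᵢEᵢ) = δ_free.
The series flexibility is Σ Lᵢ/(AᵢEᵢ) = 525/(1375×69×10³) + 425/(1050×190×10³) = 7.664×10⁻⁶ mm/N.
P = 1.976 / 7.664×10⁻⁶ = 257900 N = 257.9 kN, tensile.
σ_{aluminium} = P / A = 257900 / 1375 = 187.5 MPa.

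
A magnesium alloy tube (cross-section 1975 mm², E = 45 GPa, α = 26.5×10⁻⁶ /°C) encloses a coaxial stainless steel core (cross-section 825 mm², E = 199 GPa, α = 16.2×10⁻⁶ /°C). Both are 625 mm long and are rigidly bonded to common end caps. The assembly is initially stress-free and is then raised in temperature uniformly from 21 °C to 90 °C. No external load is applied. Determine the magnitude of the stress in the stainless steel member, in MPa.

σ ≈ 49.7 MPa (tensile)

The magnesium alloy has the larger α, so on heating it would change length more than the stainless steel if both were free. The rigid plates force a common final length, so the magnesium alloy is put into compression and the stainless steel into tension, with equal and opposite forces P (no external load).
Equating the net (thermal + elastic) strains gives |α₁ − α₂|·ΔT = P·[1/(A₁E₁) + 1/(A₂E₂)].
|α₁ − α₂|·ΔT = 10.3×10⁻⁶ × 69 = 0.0007107.
1/(A₁E₁) + 1/(A₂E₂) = 1/(1975×45×10³) + 1/(825×199×10³) = 1.734×10⁻⁸ N⁻¹.
P = 0.0007107 / 1.734×10⁻⁸ = 40980 N = 40.98 kN.
σ_{stainless steel} = P/A₂ = 40980/825 = 49.67 MPa, tensile.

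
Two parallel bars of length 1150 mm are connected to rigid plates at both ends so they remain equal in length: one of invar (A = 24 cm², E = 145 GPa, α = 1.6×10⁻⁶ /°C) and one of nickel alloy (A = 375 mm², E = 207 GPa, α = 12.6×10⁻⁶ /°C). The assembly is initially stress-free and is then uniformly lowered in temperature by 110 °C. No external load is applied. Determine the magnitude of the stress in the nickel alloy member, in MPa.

σ ≈ 205 MPa (tensile)

Both members must finish at the same length. With the larger α, the nickel alloy tends to over-contract; the plates restrain it, putting the nickel alloy in tension and the invar in compression. With no external load the two internal forces are equal and opposite, magnitude P.
Compatibility of the two members (thermal + elastic change equal): (α₁ − α₂)ΔT = P·[1/(A₁E₁) + 1/(A₂E₂)].
|α₁ − α₂|·ΔT = 11×10⁻⁶ × 110 = 0.00121.
1/(A₁E₁) + 1/(A₂E₂) = 1/(2400×145×10³) + 1/(375×207×10³) = 1.576×10⁻⁸ N⁻¹.
So P = 0.00121 / 1.576×10⁻⁸ = 76.8 kN.
σ_{nickel alloy} = P/A₂ = 76800/375 = 204.8 MPa, tensile.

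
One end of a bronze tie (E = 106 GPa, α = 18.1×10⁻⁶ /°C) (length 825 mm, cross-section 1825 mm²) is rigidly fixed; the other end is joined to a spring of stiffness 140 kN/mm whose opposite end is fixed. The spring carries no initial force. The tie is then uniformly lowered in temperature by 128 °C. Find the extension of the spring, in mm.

The unrestrained thermal change is αΔT L = 18.1×10⁻⁶ × 128 × 825 = 1.911 mm.
With a force P in the spring, the elastic change of the tie is PL/(AE) and that of the spring is P/k; compatibility requires their sum to equal δ_free.
P [ L/(AE) + 1/k ] = δ_free → P [ 825/(1825×106×10³) + 1/(140×10³) ] = 1.911.
P = 1.911 / 1.141×10⁻⁵ = 167600 N.
Spring extension = P/k = 167600/(140×10³) = 1.197 mm.

δ ≈ 1.2 mm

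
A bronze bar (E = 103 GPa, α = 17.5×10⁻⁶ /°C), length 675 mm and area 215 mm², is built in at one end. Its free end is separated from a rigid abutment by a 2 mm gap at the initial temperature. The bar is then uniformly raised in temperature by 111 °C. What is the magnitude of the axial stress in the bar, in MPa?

Unrestrained expansion: δ_free = αΔT L = 17.5×10⁻⁶ × 111 × 675 = 1.311 mm.
This is smaller than the 2 mm clearance, so the bar expands freely without reaching the stop — the stress is zero.

σ ≈ 0 MPa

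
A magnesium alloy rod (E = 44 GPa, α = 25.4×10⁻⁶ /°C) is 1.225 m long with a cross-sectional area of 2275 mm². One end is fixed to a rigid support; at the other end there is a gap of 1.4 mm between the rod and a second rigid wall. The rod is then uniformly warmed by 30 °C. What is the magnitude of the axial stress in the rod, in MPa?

σ ≈ 0 MPa

Unrestrained expansion: δ_free = αΔT L = 25.4×10⁻⁶ × 30 × 1225 = 0.9334 mm.
Since δ_free = 0.933 mm is less than the 1.4 mm gap, the rod never touches the wall. No axial force develops.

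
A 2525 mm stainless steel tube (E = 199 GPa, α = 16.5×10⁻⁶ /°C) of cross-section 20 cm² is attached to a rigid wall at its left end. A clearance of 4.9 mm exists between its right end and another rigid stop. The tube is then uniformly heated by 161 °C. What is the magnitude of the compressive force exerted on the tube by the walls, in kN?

If the wall were absent the tube would grow by αΔT L = 16.5×10⁻⁶ × 161 × 2525 = 6.708 mm.
After closing the 4.9 mm clearance, 6.708 − 4.9 = 1.808 mm of expansion remains to be suppressed by the wall.
So σ = E(δ_free − g)/L = 199×10³ × 1.808/2525 = 142.5 MPa.
P = σA = 142.5 × 2000 = 284.9 kN.

P ≈ 285 kN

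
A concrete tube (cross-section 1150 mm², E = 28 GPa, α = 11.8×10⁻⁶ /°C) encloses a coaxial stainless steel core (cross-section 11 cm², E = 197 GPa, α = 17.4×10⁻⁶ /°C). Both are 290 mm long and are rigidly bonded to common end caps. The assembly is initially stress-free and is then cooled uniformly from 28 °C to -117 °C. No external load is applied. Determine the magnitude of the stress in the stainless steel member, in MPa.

Both members must finish at the same length. With the larger α, the stainless steel tends to over-contract; the plates restrain it, putting the stainless steel in tension and the concrete in compression. With no external load the two internal forces are equal and opposite, magnitude P.
Compatibility of the two members (thermal + elastic change equal): (α₁ − α₂)ΔT = P·[1/(A₁E₁) + 1/(A₂E₂)].
|α₁ − α₂|·ΔT = 5.6×10⁻⁶ × 145 = 0.000812.
1/(A₁E₁) + 1/(A₂E₂) = 1/(1150×28×10³) + 1/(1100×197×10³) = 3.567×10⁻⁸ N⁻¹.
P = 0.000812 / 3.567×10⁻⁸ = 22760 N = 22.76 kN.
σ_{stainless steel} = P/A₂ = 22760/1100 = 20.69 MPa, tensile.

σ ≈ 20.7 MPa (tensile)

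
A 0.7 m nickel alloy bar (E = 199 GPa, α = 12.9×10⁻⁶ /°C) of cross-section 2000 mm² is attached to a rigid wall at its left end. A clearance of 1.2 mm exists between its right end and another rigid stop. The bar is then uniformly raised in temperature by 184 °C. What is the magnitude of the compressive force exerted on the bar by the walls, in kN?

P ≈ 262 kN

Unrestrained expansion: δ_free = αΔT L = 12.9×10⁻⁶ × 184 × 700 = 1.662 mm.
After closing the 1.2 mm clearance, 1.662 − 1.2 = 0.4615 mm of expansion remains to be suppressed by the wall.
That suppressed elongation corresponds to σ = E·Δ/L = 199×10³ × 0.4615/700 = 131.2 MPa.
Force on the wall = σA = 131.2 × 2000 mm² = 262.4 kN.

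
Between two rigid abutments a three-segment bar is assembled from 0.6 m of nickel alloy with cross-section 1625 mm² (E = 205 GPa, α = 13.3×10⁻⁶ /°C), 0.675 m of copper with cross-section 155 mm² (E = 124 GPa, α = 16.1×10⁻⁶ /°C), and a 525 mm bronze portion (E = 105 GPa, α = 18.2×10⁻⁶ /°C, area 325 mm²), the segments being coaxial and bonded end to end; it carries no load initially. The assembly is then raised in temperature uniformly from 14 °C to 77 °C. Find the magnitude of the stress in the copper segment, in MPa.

Free thermal expansion of the whole bar: Σ αᵢΔT Lᵢ = 13.3×10⁻⁶×63×600 + 16.1×10⁻⁶×63×675 + 18.2×10⁻⁶×63×525 = 1.789 mm.
The walls prevent any net length change, so an axial force P (same in every segment) develops. Compatibility: P · Σ Lᵢ/(AᵢEᵢ) = δ_free.
Σ Lᵢ/(AᵢEᵢ) = 600/(1625×205×10³) + 675/(155×124×10³) + 525/(325×105×10³) = 5.231×10⁻⁵ mm/N.
P = 1.789 / 5.231×10⁻⁵ = 34210 N = 34.21 kN, compressive.
σ_{copper} = P / A = 34210 / 155 = 220.7 MPa.

σ ≈ 221 MPa (compressive)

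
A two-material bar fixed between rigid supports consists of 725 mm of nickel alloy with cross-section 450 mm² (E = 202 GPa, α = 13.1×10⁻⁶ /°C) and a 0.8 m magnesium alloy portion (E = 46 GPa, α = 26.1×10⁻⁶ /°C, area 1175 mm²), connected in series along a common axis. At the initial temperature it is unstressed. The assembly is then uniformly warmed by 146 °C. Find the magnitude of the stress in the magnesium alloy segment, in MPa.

Free thermal expansion of the whole bar: Σ αᵢΔT Lᵢ = 13.1×10⁻⁶×146×725 + 26.1×10⁻⁶×146×800 = 4.435 mm.
The walls prevent any net length change, so an axial force P (same in every segment) develops. Compatibility: P · Σ Lᵢ/(AᵢEᵢ) = δ_free.
Σ Lᵢ/(AᵢEᵢ) = 725/(450×202×10³) + 800/(1175×46×10³) = 2.278×10⁻⁵ mm/N.
Hence P = δ_free / Σ(L/AE) = 4.435/2.278×10⁻⁵ = 194.7 kN (compressive).
σ_{magnesium alloy} = P / A = 194700 / 1175 = 165.7 MPa.

σ ≈ 166 MPa (compressive)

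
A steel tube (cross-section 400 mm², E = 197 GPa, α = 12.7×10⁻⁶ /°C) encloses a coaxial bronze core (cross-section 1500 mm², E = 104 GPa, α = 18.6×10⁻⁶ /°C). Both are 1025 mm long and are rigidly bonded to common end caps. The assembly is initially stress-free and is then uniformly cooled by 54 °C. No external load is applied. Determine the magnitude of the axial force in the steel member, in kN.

The bronze has the larger α, so on cooling it would change length more than the steel if both were free. The rigid plates force a common final length, so the bronze is put into tension and the steel into compression, with equal and opposite forces P (no external load).
Equating the net (thermal + elastic) strains gives |α₁ − α₂|·ΔT = P·[1/(A₁E₁) + 1/(A₂E₂)].
|α₁ − α₂|·ΔT = 5.9×10⁻⁶ × 54 = 0.0003186.
1/(A₁E₁) + 1/(A₂E₂) = 1/(400×197×10³) + 1/(1500×104×10³) = 1.91×10⁻⁸ N⁻¹.
P = 0.0003186 / 1.91×10⁻⁸ = 16680 N = 16.68 kN.

P ≈ 16.7 kN (compressive in the steel)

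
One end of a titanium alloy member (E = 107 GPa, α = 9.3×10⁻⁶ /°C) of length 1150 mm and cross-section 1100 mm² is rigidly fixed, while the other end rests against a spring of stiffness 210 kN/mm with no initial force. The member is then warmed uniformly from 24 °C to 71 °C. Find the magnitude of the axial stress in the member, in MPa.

σ ≈ 31.4 MPa (compressive)

The unrestrained thermal change is αΔT L = 9.3×10⁻⁶ × 47 × 1150 = 0.5027 mm.
Let P be the compressive force at the spring. The member shortens elastically by PL/(AE) and the spring compresses by P/k; together these equal δ_free.
So P = δ_free / [L/(AE) + 1/k] = 0.5027 / [ 1150/(1100×107×10³) + 1/(210×10³) ].
P = 0.5027 / 1.453×10⁻⁵ = 34590 N.
σ = P/A = 34590/1100 = 31.44 MPa.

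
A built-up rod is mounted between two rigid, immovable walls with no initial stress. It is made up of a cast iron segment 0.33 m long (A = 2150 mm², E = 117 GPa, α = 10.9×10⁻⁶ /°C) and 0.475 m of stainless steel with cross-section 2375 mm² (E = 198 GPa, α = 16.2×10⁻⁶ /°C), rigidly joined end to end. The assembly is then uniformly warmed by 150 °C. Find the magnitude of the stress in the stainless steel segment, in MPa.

Free thermal expansion of the whole bar: Σ αᵢΔT Lᵢ = 10.9×10⁻⁶×150×330 + 16.2×10⁻⁶×150×475 = 1.694 mm.
The rigid supports impose zero overall length change; the single axial force P common to all segments must satisfy P Σ Lᵢ/(AᵢEᵢ) = δ_free.
Σ Lᵢ/(AᵢEᵢ) = 330/(2150×117×10³) + 475/(2375×198×10³) = 2.322×10⁻⁶ mm/N.
P = 1.694 / 2.322×10⁻⁶ = 729500 N = 729.5 kN, compressive.
σ_{stainless steel} = P / A = 729500 / 2375 = 307.1 MPa.

σ ≈ 307 MPa (compressive)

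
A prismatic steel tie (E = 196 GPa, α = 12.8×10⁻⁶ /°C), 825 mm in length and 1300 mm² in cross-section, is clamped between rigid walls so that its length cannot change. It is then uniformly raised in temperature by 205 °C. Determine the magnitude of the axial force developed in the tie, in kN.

P ≈ 669 kN (compressive)

The ends cannot move, so σ = EαΔT = 196×10³ × 12.8×10⁻⁶ × 205 = 514.3 MPa.
P = AEαΔT = 1300 × 196×10³ × 12.8×10⁻⁶ × 205 = 668.6 kN (compressive).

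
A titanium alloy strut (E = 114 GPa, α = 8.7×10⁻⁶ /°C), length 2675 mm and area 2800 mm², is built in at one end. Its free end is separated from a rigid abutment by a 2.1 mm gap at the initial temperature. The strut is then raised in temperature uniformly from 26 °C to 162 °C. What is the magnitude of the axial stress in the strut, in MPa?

Unrestrained expansion: δ_free = αΔT L = 8.7×10⁻⁶ × 136 × 2675 = 3.165 mm.
This exceeds the 2.1 mm gap, so the wall pushes back. The portion of expansion that must be recovered elastically is δ_free − gap = 3.165 − 2.1 = 1.065 mm.
Compatibility: PL/(AE) = 1.065 mm, so σ = P/A = E × (1.065/2675) = 45.39 MPa.

σ ≈ 45.4 MPa (compressive)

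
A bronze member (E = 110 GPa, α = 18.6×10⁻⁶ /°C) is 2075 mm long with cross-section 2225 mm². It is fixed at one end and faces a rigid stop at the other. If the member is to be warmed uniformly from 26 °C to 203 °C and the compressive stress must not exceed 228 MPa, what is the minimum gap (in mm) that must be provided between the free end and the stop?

g ≈ 2.53 mm

Free expansion if unrestrained: δ_free = αΔT L = 18.6×10⁻⁶ × 177 × 2075 = 6.831 mm.
A stress of 228 MPa corresponds to the wall pushing the member back by σL/E = 228×2075/(110×10³) = 4.301 mm.
So the gap has to take up the difference, g_min = δ_free − σL/E = 6.831 − 4.301 = 2.53 mm.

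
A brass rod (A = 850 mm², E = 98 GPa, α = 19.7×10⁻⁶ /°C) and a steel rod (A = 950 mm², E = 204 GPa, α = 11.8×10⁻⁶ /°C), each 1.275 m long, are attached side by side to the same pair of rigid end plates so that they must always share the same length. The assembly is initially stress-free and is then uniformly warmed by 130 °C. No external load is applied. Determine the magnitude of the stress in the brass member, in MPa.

Equilibrium of a rigid end plate with no external load gives equal and opposite internal forces ±P in the two members. Since α_{brass} > α_{steel}, heating drives the brass into compression and the steel into tension.
Compatibility of the two members (thermal + elastic change equal): (α₁ − α₂)ΔT = P·[1/(A₁E₁) + 1/(A₂E₂)].
|α₁ − α₂|·ΔT = 7.9×10⁻⁶ × 130 = 0.001027.
1/(A₁E₁) + 1/(A₂E₂) = 1/(850×98×10³) + 1/(950×204×10³) = 1.716×10⁻⁸ N⁻¹.
So P = 0.001027 / 1.716×10⁻⁸ = 59.83 kN.
σ_{brass} = P/A₁ = 59830/850 = 70.39 MPa, compressive.

σ ≈ 70.4 MPa (compressive)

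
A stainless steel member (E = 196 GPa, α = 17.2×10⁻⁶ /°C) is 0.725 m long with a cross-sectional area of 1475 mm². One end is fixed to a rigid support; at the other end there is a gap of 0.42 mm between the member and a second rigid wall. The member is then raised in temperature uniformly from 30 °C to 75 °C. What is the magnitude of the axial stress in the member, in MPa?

σ ≈ 38.2 MPa (compressive)

Unrestrained expansion: δ_free = αΔT L = 17.2×10⁻⁶ × 45 × 725 = 0.5611 mm.
This exceeds the 0.42 mm gap, so the wall pushes back. The portion of expansion that must be recovered elastically is δ_free − gap = 0.5611 − 0.42 = 0.1411 mm.
So σ = E(δ_free − g)/L = 196×10³ × 0.1411/725 = 38.16 MPa.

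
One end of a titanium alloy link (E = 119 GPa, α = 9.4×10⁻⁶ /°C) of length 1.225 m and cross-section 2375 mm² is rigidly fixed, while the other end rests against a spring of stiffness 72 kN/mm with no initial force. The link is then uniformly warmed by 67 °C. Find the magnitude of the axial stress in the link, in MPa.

σ ≈ 17.8 MPa (compressive)

If the spring were absent the link would lengthen by αΔT L = 9.4×10⁻⁶ × 67 × 1225 = 0.7715 mm.
Let P be the compressive force at the spring. The link shortens elastically by PL/(AE) and the spring compresses by P/k; together these equal δ_free.
P [ L/(AE) + 1/k ] = δ_free → P [ 1225/(2375×119×10³) + 1/(72×10³) ] = 0.7715.
P = 0.7715 / 1.822×10⁻⁵ = 42340 N.
σ = P/A = 42340/2375 = 17.83 MPa.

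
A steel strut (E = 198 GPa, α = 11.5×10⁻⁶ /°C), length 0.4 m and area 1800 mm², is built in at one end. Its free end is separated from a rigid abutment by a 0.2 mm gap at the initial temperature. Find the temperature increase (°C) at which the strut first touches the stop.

ΔT ≈ 43.5 °C

Contact occurs when the free expansion equals the gap: αΔT L = 0.2 mm.
ΔT = 0.2 / (11.5×10⁻⁶ × 400) = 43.48 °C.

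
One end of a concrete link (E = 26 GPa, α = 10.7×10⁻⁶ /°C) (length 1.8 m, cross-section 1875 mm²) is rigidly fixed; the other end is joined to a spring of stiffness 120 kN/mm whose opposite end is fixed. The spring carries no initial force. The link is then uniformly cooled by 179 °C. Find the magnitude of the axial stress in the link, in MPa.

σ ≈ 40.6 MPa (tensile)

If the spring were absent the link would shorten by αΔT L = 10.7×10⁻⁶ × 179 × 1800 = 3.448 mm.
Let P be the tensile force in the spring. The link extends elastically by PL/(AE) and the spring stretches by P/k; together these equal δ_free.
P [ L/(AE) + 1/k ] = δ_free → P [ 1800/(1875×26×10³) + 1/(120×10³) ] = 3.448.
P = 3.448 / 4.526×10⁻⁵ = 76180 N.
σ = P/A = 76180/1875 = 40.63 MPa.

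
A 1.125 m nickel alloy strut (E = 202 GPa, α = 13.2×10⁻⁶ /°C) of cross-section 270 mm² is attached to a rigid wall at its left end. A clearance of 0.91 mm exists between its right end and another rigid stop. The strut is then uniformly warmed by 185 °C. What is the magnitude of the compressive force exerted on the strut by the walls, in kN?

If the wall were absent the strut would grow by αΔT L = 13.2×10⁻⁶ × 185 × 1125 = 2.747 mm.
After closing the 0.91 mm clearance, 2.747 − 0.91 = 1.837 mm of expansion remains to be suppressed by the wall.
Compatibility: PL/(AE) = 1.837 mm, so σ = P/A = E × (1.837/1125) = 329.9 MPa.
Force on the wall = σA = 329.9 × 270 mm² = 89.07 kN.

P ≈ 89.1 kN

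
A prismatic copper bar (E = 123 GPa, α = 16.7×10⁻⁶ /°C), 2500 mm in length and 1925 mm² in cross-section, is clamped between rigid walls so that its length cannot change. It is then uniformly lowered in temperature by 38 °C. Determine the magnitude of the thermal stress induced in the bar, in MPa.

σ ≈ 78.1 MPa (tensile)

Because both ends are immovable the net strain is zero, and the suppressed thermal strain is αΔT = 16.7×10⁻⁶ × 38 = 634.6×10⁻⁶.
σ = EαΔT = 123×10³ × 16.7×10⁻⁶ × 38 = 78.06 MPa (tensile; the bar is trying to contract).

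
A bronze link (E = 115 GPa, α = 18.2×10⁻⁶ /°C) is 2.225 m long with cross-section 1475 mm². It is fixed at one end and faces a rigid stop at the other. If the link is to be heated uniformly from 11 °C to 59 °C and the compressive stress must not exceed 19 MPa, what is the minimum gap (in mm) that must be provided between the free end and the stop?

g ≈ 1.58 mm

Free expansion if unrestrained: δ_free = αΔT L = 18.2×10⁻⁶ × 48 × 2225 = 1.944 mm.
A stress of 19 MPa corresponds to the wall pushing the link back by σL/E = 19×2225/(115×10³) = 0.3676 mm.
The gap must absorb the remainder: g_min = 1.944 − 0.3676 = 1.576 mm.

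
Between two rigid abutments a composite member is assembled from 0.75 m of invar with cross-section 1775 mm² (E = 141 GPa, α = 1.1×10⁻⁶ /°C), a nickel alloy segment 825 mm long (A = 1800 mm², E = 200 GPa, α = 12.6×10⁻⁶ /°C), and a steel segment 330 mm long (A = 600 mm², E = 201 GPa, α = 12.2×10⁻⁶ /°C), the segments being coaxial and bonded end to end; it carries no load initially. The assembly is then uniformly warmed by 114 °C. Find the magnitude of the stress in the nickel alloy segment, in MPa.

If the supports were absent, the total length change would be Σ αᵢΔT Lᵢ = 1.1×10⁻⁶×114×750 + 12.6×10⁻⁶×114×825 + 12.2×10⁻⁶×114×330 = 1.738 mm.
Since the ends are fixed, an axial force P builds up, equal in every segment, with P · Σ Lᵢ/(AᵢEᵢ) = δ_free.
The series flexibility is Σ Lᵢ/(AᵢEᵢ) = 750/(1775×141×10³) + 825/(1800×200×10³) + 330/(600×201×10³) = 8.025×10⁻⁶ mm/N.
So P = 1.738 / 8.025×10⁻⁶ = 216.6 kN, compressive.
σ_{nickel alloy} = P / A = 216600 / 1800 = 120.3 MPa.

σ ≈ 120 MPa (compressive)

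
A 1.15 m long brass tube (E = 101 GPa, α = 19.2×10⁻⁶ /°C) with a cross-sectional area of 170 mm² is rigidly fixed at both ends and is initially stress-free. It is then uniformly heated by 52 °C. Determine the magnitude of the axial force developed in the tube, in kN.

P ≈ 17.1 kN (compressive)

Full restraint means ε = 0, so the stress is σ = EαΔT = 101×10³ × 19.2×10⁻⁶ × 52 = 100.8 MPa.
P = AEαΔT = 170 × 101×10³ × 19.2×10⁻⁶ × 52 = 17.14 kN (compressive).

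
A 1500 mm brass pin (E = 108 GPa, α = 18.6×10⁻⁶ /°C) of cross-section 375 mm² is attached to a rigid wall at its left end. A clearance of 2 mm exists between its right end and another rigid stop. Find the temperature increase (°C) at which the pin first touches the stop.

The gap closes when αΔT L = 2 mm, since the pin is still unstressed at that instant.
So ΔT = g/(αL) = 2/(18.6×10⁻⁶ × 1500) = 71.68 °C.

ΔT ≈ 71.7 °C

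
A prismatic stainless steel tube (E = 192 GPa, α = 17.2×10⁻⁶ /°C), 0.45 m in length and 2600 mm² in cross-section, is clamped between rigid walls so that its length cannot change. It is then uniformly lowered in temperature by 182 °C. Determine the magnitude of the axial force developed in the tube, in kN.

The ends cannot move, so σ = EαΔT = 192×10³ × 17.2×10⁻⁶ × 182 = 601 MPa.
P = AEαΔT = 2600 × 192×10³ × 17.2×10⁻⁶ × 182 = 1563 kN (tensile).

P ≈ 1560 kN (tensile)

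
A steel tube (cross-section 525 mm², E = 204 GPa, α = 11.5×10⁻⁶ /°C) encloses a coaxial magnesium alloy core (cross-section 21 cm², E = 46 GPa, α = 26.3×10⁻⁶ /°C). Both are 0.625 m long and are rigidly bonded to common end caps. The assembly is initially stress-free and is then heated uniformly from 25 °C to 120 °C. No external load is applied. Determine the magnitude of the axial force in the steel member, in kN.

P ≈ 71.4 kN (tensile in the steel)

Equilibrium of a rigid end plate with no external load gives equal and opposite internal forces ±P in the two members. Since α_{magnesium alloy} > α_{steel}, heating drives the magnesium alloy into compression and the steel into tension.
Equating the net (thermal + elastic) strains gives |α₁ − α₂|·ΔT = P·[1/(A₁E₁) + 1/(A₂E₂)].
|α₁ − α₂|·ΔT = 14.8×10⁻⁶ × 95 = 0.001406.
1/(A₁E₁) + 1/(A₂E₂) = 1/(525×204×10³) + 1/(2100×46×10³) = 1.969×10⁻⁸ N⁻¹.
So P = 0.001406 / 1.969×10⁻⁸ = 71.41 kN.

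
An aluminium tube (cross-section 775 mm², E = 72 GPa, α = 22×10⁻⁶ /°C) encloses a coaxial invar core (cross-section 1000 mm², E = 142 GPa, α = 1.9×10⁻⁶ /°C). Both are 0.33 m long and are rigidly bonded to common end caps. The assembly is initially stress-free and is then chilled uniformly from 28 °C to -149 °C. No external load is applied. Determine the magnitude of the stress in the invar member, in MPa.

Equilibrium of a rigid end plate with no external load gives equal and opposite internal forces ±P in the two members. Since α_{aluminium} > α_{invar}, cooling drives the aluminium into tension and the invar into compression.
Setting the final lengths equal and cancelling L: (α₁ − α₂)ΔT = P/(A₁E₁) + P/(A₂E₂).
|α₁ − α₂|·ΔT = 20.1×10⁻⁶ × 177 = 0.003558.
1/(A₁E₁) + 1/(A₂E₂) = 1/(775×72×10³) + 1/(1000×142×10³) = 2.496×10⁻⁸ N⁻¹.
So P = 0.003558 / 2.496×10⁻⁸ = 142.5 kN.
σ_{invar} = P/A₂ = 142500/1000 = 142.5 MPa, compressive.

σ ≈ 143 MPa (compressive)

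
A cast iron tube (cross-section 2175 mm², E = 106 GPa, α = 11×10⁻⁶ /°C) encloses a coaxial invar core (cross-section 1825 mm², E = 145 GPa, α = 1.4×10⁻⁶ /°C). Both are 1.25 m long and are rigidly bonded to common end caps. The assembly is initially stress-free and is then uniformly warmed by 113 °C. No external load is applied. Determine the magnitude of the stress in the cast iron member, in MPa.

Both members must finish at the same length. With the larger α, the cast iron tends to over-expand; the plates restrain it, putting the cast iron in compression and the invar in tension. With no external load the two internal forces are equal and opposite, magnitude P.
Setting the final lengths equal and cancelling L: (α₁ − α₂)ΔT = P/(A₁E₁) + P/(A₂E₂).
|α₁ − α₂|·ΔT = 9.6×10⁻⁶ × 113 = 0.001085.
1/(A₁E₁) + 1/(A₂E₂) = 1/(2175×106×10³) + 1/(1825×145×10³) = 8.116×10⁻⁹ N⁻¹.
P = 0.001085 / 8.116×10⁻⁹ = 133700 N = 133.7 kN.
σ_{cast iron} = P/A₁ = 133700/2175 = 61.45 MPa, compressive.

σ ≈ 61.5 MPa (compressive)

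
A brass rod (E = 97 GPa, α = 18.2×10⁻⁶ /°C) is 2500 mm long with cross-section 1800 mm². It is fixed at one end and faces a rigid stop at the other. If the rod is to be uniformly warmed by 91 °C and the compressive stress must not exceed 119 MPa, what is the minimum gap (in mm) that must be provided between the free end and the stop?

g ≈ 1.07 mm

Free expansion if unrestrained: δ_free = αΔT L = 18.2×10⁻⁶ × 91 × 2500 = 4.14 mm.
At the allowable stress the elastic shortening the wall may impose is σL/E = 119 × 2500 / (97×10³) = 3.067 mm.
The gap must absorb the remainder: g_min = 4.14 − 3.067 = 1.073 mm.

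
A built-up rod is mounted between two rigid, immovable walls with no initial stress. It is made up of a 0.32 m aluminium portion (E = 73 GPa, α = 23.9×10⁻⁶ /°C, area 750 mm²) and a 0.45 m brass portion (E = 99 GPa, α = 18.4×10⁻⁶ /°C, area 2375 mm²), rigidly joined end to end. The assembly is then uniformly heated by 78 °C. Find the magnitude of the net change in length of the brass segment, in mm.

|ΔL| ≈ 0.339 mm

With the walls removed the bar would change length by δ_free = Σ αᵢΔT Lᵢ = 23.9×10⁻⁶×78×320 + 18.4×10⁻⁶×78×450 = 1.242 mm.
Since the ends are fixed, an axial force P builds up, equal in every segment, with P · Σ Lᵢ/(AᵢEᵢ) = δ_free.
The series flexibility is Σ Lᵢ/(AᵢEᵢ) = 320/(750×73×10³) + 450/(2375×99×10³) = 7.759×10⁻⁶ mm/N.
Hence P = δ_free / Σ(L/AE) = 1.242/7.759×10⁻⁶ = 160.1 kN (compressive).
For the brass segment, free thermal change = 18.4×10⁻⁶×78×450 = 0.6458 mm and elastic change from P = 160100×450/(2375×99×10³) = 0.3065 mm; these oppose, so the net change is 0.339 mm (segment lengthens).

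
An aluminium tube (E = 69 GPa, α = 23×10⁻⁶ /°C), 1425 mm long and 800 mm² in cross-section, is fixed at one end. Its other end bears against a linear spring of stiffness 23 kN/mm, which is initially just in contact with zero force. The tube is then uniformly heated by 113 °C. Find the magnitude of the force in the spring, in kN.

P ≈ 53.4 kN

If the spring were absent the tube would lengthen by αΔT L = 23×10⁻⁶ × 113 × 1425 = 3.704 mm.
Let P be the compressive force at the spring. The tube shortens elastically by PL/(AE) and the spring compresses by P/k; together these equal δ_free.
P [ L/(AE) + 1/k ] = δ_free → P [ 1425/(800×69×10³) + 1/(23×10³) ] = 3.704.
P = 3.704 / 6.929×10⁻⁵ = 53450 N.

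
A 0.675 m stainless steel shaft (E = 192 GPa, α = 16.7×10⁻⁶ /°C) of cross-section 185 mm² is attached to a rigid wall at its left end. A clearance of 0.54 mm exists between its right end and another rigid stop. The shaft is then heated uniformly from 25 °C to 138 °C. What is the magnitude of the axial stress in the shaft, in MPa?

σ ≈ 209 MPa (compressive)

Unrestrained expansion: δ_free = αΔT L = 16.7×10⁻⁶ × 113 × 675 = 1.274 mm.
The gap closes (δ_free > 0.54 mm) and the wall then resists a further 1.274 − 0.54 = 0.7338 mm of expansion.
That suppressed elongation corresponds to σ = E·Δ/L = 192×10³ × 0.7338/675 = 208.7 MPa.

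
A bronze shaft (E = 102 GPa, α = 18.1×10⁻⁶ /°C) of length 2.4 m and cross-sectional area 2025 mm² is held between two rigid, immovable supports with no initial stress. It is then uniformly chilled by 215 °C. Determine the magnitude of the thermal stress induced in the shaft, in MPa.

σ ≈ 397 MPa (tensile)

With length fixed, the mechanical strain must cancel the thermal strain αΔT = 18.1×10⁻⁶ × 215 = 3891.5×10⁻⁶.
The stress required to suppress this strain is σ = Eε = 102×10³ × 3891.5×10⁻⁶ = 396.9 MPa, tensile since the shaft is trying to contract.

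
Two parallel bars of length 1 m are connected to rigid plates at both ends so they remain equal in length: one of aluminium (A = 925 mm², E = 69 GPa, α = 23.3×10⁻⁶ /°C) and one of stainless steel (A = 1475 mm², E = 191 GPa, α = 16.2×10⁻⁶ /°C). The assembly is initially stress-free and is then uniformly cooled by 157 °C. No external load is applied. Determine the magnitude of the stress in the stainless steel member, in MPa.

Both members must finish at the same length. With the larger α, the aluminium tends to over-contract; the plates restrain it, putting the aluminium in tension and the stainless steel in compression. With no external load the two internal forces are equal and opposite, magnitude P.
Equating the net (thermal + elastic) strains gives |α₁ − α₂|·ΔT = P·[1/(A₁E₁) + 1/(A₂E₂)].
|α₁ − α₂|·ΔT = 7.1×10⁻⁶ × 157 = 0.001115.
1/(A₁E₁) + 1/(A₂E₂) = 1/(925×69×10³) + 1/(1475×191×10³) = 1.922×10⁻⁸ N⁻¹.
So P = 0.001115 / 1.922×10⁻⁸ = 58 kN.
σ_{stainless steel} = P/A₂ = 58000/1475 = 39.33 MPa, compressive.

σ ≈ 39.3 MPa (compressive)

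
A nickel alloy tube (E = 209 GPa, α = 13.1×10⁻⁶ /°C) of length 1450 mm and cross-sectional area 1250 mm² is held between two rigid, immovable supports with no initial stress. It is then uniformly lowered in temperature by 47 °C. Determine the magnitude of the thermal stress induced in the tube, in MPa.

Because both ends are immovable the net strain is zero, and the suppressed thermal strain is αΔT = 13.1×10⁻⁶ × 47 = 615.7×10⁻⁶.
The stress required to suppress this strain is σ = Eε = 209×10³ × 615.7×10⁻⁶ = 128.7 MPa, tensile since the tube is trying to contract.

σ ≈ 129 MPa (tensile)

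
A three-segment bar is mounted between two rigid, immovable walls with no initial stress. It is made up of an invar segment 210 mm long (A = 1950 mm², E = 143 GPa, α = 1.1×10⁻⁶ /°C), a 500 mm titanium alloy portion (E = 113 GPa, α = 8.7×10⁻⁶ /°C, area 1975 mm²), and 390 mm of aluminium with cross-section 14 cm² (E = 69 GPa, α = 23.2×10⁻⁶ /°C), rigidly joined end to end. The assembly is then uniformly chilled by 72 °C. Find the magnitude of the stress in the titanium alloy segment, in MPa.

Free thermal contraction of the whole bar: Σ αᵢΔT Lᵢ = 1.1×10⁻⁶×72×210 + 8.7×10⁻⁶×72×500 + 23.2×10⁻⁶×72×390 = 0.9813 mm.
Since the ends are fixed, an axial force P builds up, equal in every segment, with P · Σ Lᵢ/(AᵢEᵢ) = δ_free.
Σ Lᵢ/(AᵢEᵢ) = 210/(1950×143×10³) + 500/(1975×113×10³) + 390/(1400×69×10³) = 7.031×10⁻⁶ mm/N.
Hence P = δ_free / Σ(L/AE) = 0.9813/7.031×10⁻⁶ = 139.6 kN (tensile).
σ_{titanium alloy} = P / A = 139600 / 1975 = 70.67 MPa.

σ ≈ 70.7 MPa (tensile)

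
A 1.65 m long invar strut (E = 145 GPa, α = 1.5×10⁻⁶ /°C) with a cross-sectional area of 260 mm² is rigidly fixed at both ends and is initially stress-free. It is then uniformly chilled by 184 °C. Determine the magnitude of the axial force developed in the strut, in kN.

Full restraint means ε = 0, so the stress is σ = EαΔT = 145×10³ × 1.5×10⁻⁶ × 184 = 40.02 MPa.
P = AEαΔT = 260 × 145×10³ × 1.5×10⁻⁶ × 184 = 10.41 kN (tensile).

P ≈ 10.4 kN (tensile)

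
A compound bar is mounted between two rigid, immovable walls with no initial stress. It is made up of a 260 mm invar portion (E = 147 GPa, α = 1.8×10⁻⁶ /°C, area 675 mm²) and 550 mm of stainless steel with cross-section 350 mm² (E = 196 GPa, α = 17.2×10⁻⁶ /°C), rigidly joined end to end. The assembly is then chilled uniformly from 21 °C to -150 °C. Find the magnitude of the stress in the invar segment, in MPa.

σ ≈ 236 MPa (tensile)

If the supports were absent, the total length change would be Σ αᵢΔT Lᵢ = 1.8×10⁻⁶×171×260 + 17.2×10⁻⁶×171×550 = 1.698 mm.
The rigid supports impose zero overall length change; the single axial force P common to all segments must satisfy P Σ Lᵢ/(AᵢEᵢ) = δ_free.
Σ Lᵢ/(AᵢEᵢ) = 260/(675×147×10³) + 550/(350×196×10³) = 1.064×10⁻⁵ mm/N.
P = 1.698 / 1.064×10⁻⁵ = 159600 N = 159.6 kN, tensile.
σ_{invar} = P / A = 159600 / 675 = 236.4 MPa.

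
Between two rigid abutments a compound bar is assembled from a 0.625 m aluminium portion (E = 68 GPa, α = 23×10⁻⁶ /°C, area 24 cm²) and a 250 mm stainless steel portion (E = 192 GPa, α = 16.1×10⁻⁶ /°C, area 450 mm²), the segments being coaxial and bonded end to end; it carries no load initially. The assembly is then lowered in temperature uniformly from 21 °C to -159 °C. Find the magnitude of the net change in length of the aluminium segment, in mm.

|ΔL| ≈ 0.701 mm

If the supports were absent, the total length change would be Σ αᵢΔT Lᵢ = 23×10⁻⁶×180×625 + 16.1×10⁻⁶×180×250 = 3.312 mm.
Since the ends are fixed, an axial force P builds up, equal in every segment, with P · Σ Lᵢ/(AᵢEᵢ) = δ_free.
Σ Lᵢ/(AᵢEᵢ) = 625/(2400×68×10³) + 250/(450×192×10³) = 6.723×10⁻⁶ mm/N.
Hence P = δ_free / Σ(L/AE) = 3.312/6.723×10⁻⁶ = 492.6 kN (tensile).
For the aluminium segment, free thermal change = 23×10⁻⁶×180×625 = 2.587 mm and elastic change from P = 492600×625/(2400×68×10³) = 1.887 mm; these oppose, so the net change is 0.701 mm (segment shortens).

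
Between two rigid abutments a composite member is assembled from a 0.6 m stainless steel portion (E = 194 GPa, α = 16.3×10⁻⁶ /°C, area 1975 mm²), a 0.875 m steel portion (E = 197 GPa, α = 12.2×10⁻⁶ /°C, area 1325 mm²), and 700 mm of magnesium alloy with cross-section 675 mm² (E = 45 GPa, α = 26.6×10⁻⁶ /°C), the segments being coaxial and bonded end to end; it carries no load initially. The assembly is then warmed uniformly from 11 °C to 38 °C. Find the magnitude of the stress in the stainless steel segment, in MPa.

With the walls removed the bar would change length by δ_free = Σ αᵢΔT Lᵢ = 16.3×10⁻⁶×27×600 + 12.2×10⁻⁶×27×875 + 26.6×10⁻⁶×27×700 = 1.055 mm.
Since the ends are fixed, an axial force P builds up, equal in every segment, with P · Σ Lᵢ/(AᵢEᵢ) = δ_free.
The series flexibility is Σ Lᵢ/(AᵢEᵢ) = 600/(1975×194×10³) + 875/(1325×197×10³) + 700/(675×45×10³) = 2.796×10⁻⁵ mm/N.
P = 1.055 / 2.796×10⁻⁵ = 37730 N = 37.73 kN, compressive.
σ_{stainless steel} = P / A = 37730 / 1975 = 19.1 MPa.

σ ≈ 19.1 MPa (compressive)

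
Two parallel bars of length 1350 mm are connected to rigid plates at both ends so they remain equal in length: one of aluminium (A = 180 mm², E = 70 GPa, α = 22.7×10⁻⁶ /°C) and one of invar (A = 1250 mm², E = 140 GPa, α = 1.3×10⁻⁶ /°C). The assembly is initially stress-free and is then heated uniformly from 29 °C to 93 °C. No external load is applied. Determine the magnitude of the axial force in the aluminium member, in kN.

The aluminium has the larger α, so on heating it would change length more than the invar if both were free. The rigid plates force a common final length, so the aluminium is put into compression and the invar into tension, with equal and opposite forces P (no external load).
Setting the final lengths equal and cancelling L: (α₁ − α₂)ΔT = P/(A₁E₁) + P/(A₂E₂).
|α₁ − α₂|·ΔT = 21.4×10⁻⁶ × 64 = 0.00137.
1/(A₁E₁) + 1/(A₂E₂) = 1/(180×70×10³) + 1/(1250×140×10³) = 8.508×10⁻⁸ N⁻¹.
So P = 0.00137 / 8.508×10⁻⁸ = 16.1 kN.

P ≈ 16.1 kN (compressive in the aluminium)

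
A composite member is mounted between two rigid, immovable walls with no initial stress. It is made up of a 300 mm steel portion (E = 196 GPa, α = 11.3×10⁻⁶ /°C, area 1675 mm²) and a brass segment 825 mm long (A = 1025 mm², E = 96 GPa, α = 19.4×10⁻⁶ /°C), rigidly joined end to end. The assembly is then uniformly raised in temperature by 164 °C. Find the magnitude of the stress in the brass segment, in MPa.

With the walls removed the bar would change length by δ_free = Σ αᵢΔT Lᵢ = 11.3×10⁻⁶×164×300 + 19.4×10⁻⁶×164×825 = 3.181 mm.
Since the ends are fixed, an axial force P builds up, equal in every segment, with P · Σ Lᵢ/(AᵢEᵢ) = δ_free.
Σ Lᵢ/(AᵢEᵢ) = 300/(1675×196×10³) + 825/(1025×96×10³) = 9.298×10⁻⁶ mm/N.
Hence P = δ_free / Σ(L/AE) = 3.181/9.298×10⁻⁶ = 342.1 kN (compressive).
σ_{brass} = P / A = 342100 / 1025 = 333.8 MPa.

σ ≈ 334 MPa (compressive)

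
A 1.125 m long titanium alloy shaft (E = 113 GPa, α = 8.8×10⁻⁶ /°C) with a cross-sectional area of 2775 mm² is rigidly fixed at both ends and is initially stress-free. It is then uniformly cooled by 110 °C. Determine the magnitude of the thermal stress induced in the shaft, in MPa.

σ ≈ 109 MPa (tensile)

Because both ends are immovable the net strain is zero, and the suppressed thermal strain is αΔT = 8.8×10⁻⁶ × 110 = 968×10⁻⁶.
The stress required to suppress this strain is σ = Eε = 113×10³ × 968×10⁻⁶ = 109.4 MPa, tensile since the shaft is trying to contract.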